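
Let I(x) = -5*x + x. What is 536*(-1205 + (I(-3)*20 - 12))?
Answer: -523672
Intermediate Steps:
I(x) = -4*x
536*(-1205 + (I(-3)*20 - 12)) = 536*(-1205 + (-4*(-3)*20 - 12)) = 536*(-1205 + (12*20 - 12)) = 536*(-1205 + (240 - 12)) = 536*(-1205 + 228) = 536*(-977) = -523672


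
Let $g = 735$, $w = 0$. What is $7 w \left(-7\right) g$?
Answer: $0$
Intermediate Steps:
$7 w \left(-7\right) g = 7 \cdot 0 \left(-7\right) 735 = 0 \left(-7\right) 735 = 0 \cdot 735 = 0$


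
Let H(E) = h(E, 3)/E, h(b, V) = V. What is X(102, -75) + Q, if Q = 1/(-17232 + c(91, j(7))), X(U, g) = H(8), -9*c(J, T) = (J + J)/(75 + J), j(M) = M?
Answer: 38611209/102979160 ≈ 0.37494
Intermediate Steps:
c(J, T) = -2*J/(9*(75 + J)) (c(J, T) = -(J + J)/(9*(75 + J)) = -2*J/(9*(75 + J)))
H(E) = 3/E
X(U, g) = 3/8
Q = -747/12872395 (Q = 1/(-17232 - 2*91/(675 + 9*91)) = 1/(-17232 - 2*91/(675 + 819)) = 1/(-17232 - 2*91/1494) = 1/(-17232 - 2*91*1/1494) = 1/(-17232 - 91/747) = 1/(-12872395/747) = -747/12872395 ≈ -5.8031e-5)
X(102, -75) + Q = 3/8 - 747/12872395 = 38611209/102979160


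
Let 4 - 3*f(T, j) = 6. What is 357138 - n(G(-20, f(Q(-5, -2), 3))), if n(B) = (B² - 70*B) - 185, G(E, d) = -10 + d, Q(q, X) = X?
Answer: 3208163/9 ≈ 3.5646e+5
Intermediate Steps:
f(T, j) = -⅔ (f(T, j) = 4/3 - ⅓*6 = 4/3 - 2 = -⅔)
n(B) = -185 + B² - 70*B
357138 - n(G(-20, f(Q(-5, -2), 3))) = 357138 - (-185 + (-10 - ⅔)² - 70*(-10 - ⅔)) = 357138 - (-185 + (-32/3)² - 70*(-32/3)) = 357138 - (-185 + 1024/9 + 2240/3) = 357138 - 1*6079/9 = 357138 - 6079/9 = 3208163/9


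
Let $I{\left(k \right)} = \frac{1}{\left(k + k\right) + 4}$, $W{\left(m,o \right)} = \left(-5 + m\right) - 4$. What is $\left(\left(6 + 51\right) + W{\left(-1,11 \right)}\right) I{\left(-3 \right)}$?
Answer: $- \frac{47}{2} \approx -23.5$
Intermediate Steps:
$W{\left(m,o \right)} = -9 + m$
$I{\left(k \right)} = \frac{1}{4 + 2 k}$ ($I{\left(k \right)} = \frac{1}{2 k + 4} = \frac{1}{4 + 2 k}$)
$\left(\left(6 + 51\right) + W{\left(-1,11 \right)}\right) I{\left(-3 \right)} = \left(\left(6 + 51\right) - 10\right) \frac{1}{2 \left(2 - 3\right)} = \left(57 - 10\right) \frac{1}{2 \left(-1\right)} = 47 \cdot \frac{1}{2} \left(-1\right) = 47 \left(- \frac{1}{2}\right) = - \frac{47}{2}$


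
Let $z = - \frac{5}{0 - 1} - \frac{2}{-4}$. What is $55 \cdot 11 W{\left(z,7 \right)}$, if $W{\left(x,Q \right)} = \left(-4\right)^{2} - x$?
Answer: $\frac{12705}{2} \approx 6352.5$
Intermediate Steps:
$z = \frac{11}{2}$ ($z = - \frac{5}{-1} - - \frac{1}{2} = \left(-5\right) \left(-1\right) + \frac{1}{2} = 5 + \frac{1}{2} = \frac{11}{2} \approx 5.5$)
$W{\left(x,Q \right)} = 16 - x$
$55 \cdot 11 W{\left(z,7 \right)} = 55 \cdot 11 \left(16 - \frac{11}{2}\right) = 605 \left(16 - \frac{11}{2}\right) = 605 \cdot \frac{21}{2} = \frac{12705}{2}$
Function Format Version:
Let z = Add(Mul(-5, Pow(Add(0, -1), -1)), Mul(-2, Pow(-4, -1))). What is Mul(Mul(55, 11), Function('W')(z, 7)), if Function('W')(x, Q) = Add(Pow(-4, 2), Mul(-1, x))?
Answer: Rational(12705, 2) ≈ 6352.5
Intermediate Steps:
z = Rational(11, 2) (z = Add(Mul(-5, Pow(-1, -1)), Mul(-2, Rational(-1, 4))) = Add(Mul(-5, -1), Rational(1, 2)) = Add(5, Rational(1, 2)) = Rational(11, 2) ≈ 5.5000)
Function('W')(x, Q) = Add(16, Mul(-1, x))
Mul(Mul(55, 11), Function('W')(z, 7)) = Mul(Mul(55, 11), Add(16, Mul(-1, Rational(11, 2)))) = Mul(605, Add(16, Rational(-11, 2))) = Mul(605, Rational(21, 2)) = Rational(12705, 2)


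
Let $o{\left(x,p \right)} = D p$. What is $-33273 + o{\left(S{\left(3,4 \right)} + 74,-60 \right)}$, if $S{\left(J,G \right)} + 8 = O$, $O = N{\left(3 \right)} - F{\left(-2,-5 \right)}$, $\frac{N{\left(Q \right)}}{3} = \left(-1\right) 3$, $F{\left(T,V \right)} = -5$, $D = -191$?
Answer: $-21813$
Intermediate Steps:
$N{\left(Q \right)} = -9$ ($N{\left(Q \right)} = 3 \left(\left(-1\right) 3\right) = 3 \left(-3\right) = -9$)
$O = -4$ ($O = -9 - -5 = -9 + 5 = -4$)
$S{\left(J,G \right)} = -12$ ($S{\left(J,G \right)} = -8 - 4 = -12$)
$o{\left(x,p \right)} = - 191 p$
$-33273 + o{\left(S{\left(3,4 \right)} + 74,-60 \right)} = -33273 - -11460 = -33273 + 11460 = -21813$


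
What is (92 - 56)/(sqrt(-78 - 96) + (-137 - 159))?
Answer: -5328/43895 - 18*I*sqrt(174)/43895 ≈ -0.12138 - 0.0054092*I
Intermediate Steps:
(92 - 56)/(sqrt(-78 - 96) + (-137 - 159)) = 36/(sqrt(-174) - 296) = 36/(I*sqrt(174) - 296) = 36/(-296 + I*sqrt(174))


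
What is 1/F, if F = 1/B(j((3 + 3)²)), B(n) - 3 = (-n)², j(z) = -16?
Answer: 259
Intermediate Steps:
B(n) = 3 + n² (B(n) = 3 + (-n)² = 3 + n²)
F = 1/259 (F = 1/(3 + (-16)²) = 1/(3 + 256) = 1/259 ≈ 0.0038610)
1/F = 1/(1/259) = 259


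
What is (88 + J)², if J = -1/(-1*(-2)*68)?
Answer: 143209089/18496 ≈ 7742.7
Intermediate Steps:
J = -1/136 (J = -1/(2*68) = -1/136 ≈ -0.0073529)
(88 + J)² = (88 - 1/136)² = (11967/136)² = 143209089/18496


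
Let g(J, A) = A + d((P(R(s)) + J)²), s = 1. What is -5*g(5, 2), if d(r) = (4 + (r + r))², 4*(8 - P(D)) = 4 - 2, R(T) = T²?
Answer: -2003485/4 ≈ -5.0087e+5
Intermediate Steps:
P(D) = 15/2 (P(D) = 8 - (4 - 2)/4 = 8 - ¼*2 = 8 - ½ = 15/2)
d(r) = (4 + 2*r)²
g(J, A) = A + 4*(2 + (15/2 + J)²)²
-5*g(5, 2) = -5*(2 + (8 + (15 + 2*5)²)²/4) = -5*(2 + (8 + (15 + 10)²)²/4) = -5*(2 + (8 + 25²)²/4) = -5*(2 + (8 + 625)²/4) = -5*(2 + (¼)*633²) = -5*(2 + (¼)*400689) = -5*(2 + 400689/4) = -5*400697/4 = -2003485/4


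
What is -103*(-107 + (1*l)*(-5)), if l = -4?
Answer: 8961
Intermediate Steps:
-103*(-107 + (1*l)*(-5)) = -103*(-107 + (1*(-4))*(-5)) = -103*(-107 - 4*(-5)) = -103*(-107 + 20) = -103*(-87) = 8961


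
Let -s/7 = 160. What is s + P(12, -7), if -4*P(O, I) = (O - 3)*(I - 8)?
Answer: -4345/4 ≈ -1086.3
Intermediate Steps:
P(O, I) = -(-8 + I)*(-3 + O)/4 (P(O, I) = -(O - 3)*(I - 8)/4 = -(-3 + O)*(-8 + I)/4 = -(-8 + I)*(-3 + O)/4)
s = -1120 (s = -7*160 = -1120)
s + P(12, -7) = -1120 + (-6 + 2*12 + (¾)*(-7) - ¼*(-7)*12) = -1120 + (-6 + 24 - 21/4 + 21) = -1120 + 135/4 = -4345/4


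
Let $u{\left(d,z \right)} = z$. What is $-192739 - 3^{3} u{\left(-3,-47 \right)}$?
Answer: $-191470$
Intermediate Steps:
$-192739 - 3^{3} u{\left(-3,-47 \right)} = -192739 - 3^{3} \left(-47\right) = -192739 - 27 \left(-47\right) = -192739 - -1269 = -192739 + 1269 = -191470$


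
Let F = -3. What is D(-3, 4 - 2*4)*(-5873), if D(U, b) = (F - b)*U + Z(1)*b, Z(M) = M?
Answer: 41111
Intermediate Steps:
D(U, b) = b + U*(-3 - b) (D(U, b) = (-3 - b)*U + 1*b = U*(-3 - b) + b = b + U*(-3 - b))
D(-3, 4 - 2*4)*(-5873) = ((4 - 2*4) - 3*(-3) - 1*(-3)*(4 - 2*4))*(-5873) = ((4 - 8) + 9 - 1*(-3)*(4 - 8))*(-5873) = (-4 + 9 - 1*(-3)*(-4))*(-5873) = (-4 + 9 - 12)*(-5873) = -7*(-5873) = 41111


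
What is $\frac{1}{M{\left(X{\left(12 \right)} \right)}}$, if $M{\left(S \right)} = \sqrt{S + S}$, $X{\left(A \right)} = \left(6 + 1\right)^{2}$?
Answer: $\frac{\sqrt{2}}{14} \approx 0.10102$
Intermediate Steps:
$X{\left(A \right)} = 49$ ($X{\left(A \right)} = 7^{2} = 49$)
$M{\left(S \right)} = \sqrt{2} \sqrt{S}$ ($M{\left(S \right)} = \sqrt{2 S} = \sqrt{2} \sqrt{S}$)
$\frac{1}{M{\left(X{\left(12 \right)} \right)}} = \frac{1}{\sqrt{2} \sqrt{49}} = \frac{1}{\sqrt{2} \cdot 7} = \frac{1}{7 \sqrt{2}} = \frac{\sqrt{2}}{14}$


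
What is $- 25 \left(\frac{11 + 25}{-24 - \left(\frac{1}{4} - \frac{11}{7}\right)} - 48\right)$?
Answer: $\frac{157440}{127} \approx 1239.7$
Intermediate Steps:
$- 25 \left(\frac{11 + 25}{-24 - \left(\frac{1}{4} - \frac{11}{7}\right)} - 48\right) = - 25 \left(\frac{36}{-24 - - \frac{37}{28}} - 48\right) = - 25 \left(\frac{36}{-24 + \left(- \frac{1}{4} + \frac{11}{7}\right)} - 48\right) = - 25 \left(\frac{36}{-24 + \frac{37}{28}} - 48\right) = - 25 \left(\frac{36}{- \frac{635}{28}} - 48\right) = - 25 \left(36 \left(- \frac{28}{635}\right) - 48\right) = - 25 \left(- \frac{1008}{635} - 48\right) = \left(-25\right) \left(- \frac{31488}{635}\right) = \frac{157440}{127}$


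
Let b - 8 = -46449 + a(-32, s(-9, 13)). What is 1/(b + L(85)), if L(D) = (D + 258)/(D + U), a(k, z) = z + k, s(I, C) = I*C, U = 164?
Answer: -249/11600567 ≈ -2.1464e-5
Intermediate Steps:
s(I, C) = C*I
a(k, z) = k + z
L(D) = (258 + D)/(164 + D) (L(D) = (D + 258)/(D + 164) = (258 + D)/(164 + D))
b = -46590 (b = 8 + (-46449 + (-32 + 13*(-9))) = 8 + (-46449 + (-32 - 117)) = 8 + (-46449 - 149) = 8 - 46598 = -46590)
1/(b + L(85)) = 1/(-46590 + (258 + 85)/(164 + 85)) = 1/(-46590 + 343/249) = 1/(-11600567/249) = -249/11600567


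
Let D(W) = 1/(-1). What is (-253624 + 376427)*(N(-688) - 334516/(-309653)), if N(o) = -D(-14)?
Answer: 2137996911/8369 ≈ 2.5547e+5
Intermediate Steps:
D(W) = -1
N(o) = 1 (N(o) = -1*(-1) = 1)
(-253624 + 376427)*(N(-688) - 334516/(-309653)) = (-253624 + 376427)*(1 - 334516/(-309653)) = 122803*(1 - 334516*(-1/309653)) = 122803*(1 + 334516/309653) = 122803*(644169/309653) = 2137996911/8369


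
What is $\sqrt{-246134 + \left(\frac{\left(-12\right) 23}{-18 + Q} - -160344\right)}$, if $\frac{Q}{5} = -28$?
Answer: $\frac{2 i \sqrt{133851122}}{79} \approx 292.9 i$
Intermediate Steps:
$Q = -140$ ($Q = 5 \left(-28\right) = -140$)
$\sqrt{-246134 + \left(\frac{\left(-12\right) 23}{-18 + Q} - -160344\right)} = \sqrt{-246134 + \left(\frac{\left(-12\right) 23}{-18 - 140} - -160344\right)} = \sqrt{-246134 + \left(- \frac{276}{-158} + 160344\right)} = \sqrt{-246134 + \left(\left(-276\right) \left(- \frac{1}{158}\right) + 160344\right)} = \sqrt{-246134 + \left(\frac{138}{79} + 160344\right)} = \sqrt{-246134 + \frac{12667314}{79}} = \sqrt{- \frac{6777272}{79}} = \frac{2 i \sqrt{133851122}}{79}$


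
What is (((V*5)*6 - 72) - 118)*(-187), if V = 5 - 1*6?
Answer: 41140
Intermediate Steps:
V = -1 (V = 5 - 6 = -1)
(((V*5)*6 - 72) - 118)*(-187) = ((-1*5*6 - 72) - 118)*(-187) = ((-5*6 - 72) - 118)*(-187) = ((-30 - 72) - 118)*(-187) = (-102 - 118)*(-187) = -220*(-187) = 41140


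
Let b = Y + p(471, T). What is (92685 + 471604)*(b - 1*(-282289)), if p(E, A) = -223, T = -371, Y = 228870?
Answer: 288315564504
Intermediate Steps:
b = 228647 (b = 228870 - 223 = 228647)
(92685 + 471604)*(b - 1*(-282289)) = (92685 + 471604)*(228647 - 1*(-282289)) = 564289*(228647 + 282289) = 564289*510936 = 288315564504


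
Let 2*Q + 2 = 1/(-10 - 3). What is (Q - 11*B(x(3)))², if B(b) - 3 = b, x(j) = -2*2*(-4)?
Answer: 29822521/676 ≈ 44116.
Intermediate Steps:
x(j) = 16 (x(j) = -4*(-4) = 16)
B(b) = 3 + b
Q = -27/26 (Q = -1 + 1/(2*(-10 - 3)) = -1 + (½)/(-13) = -1 + (½)*(-1/13) = -1 - 1/26 = -27/26 ≈ -1.0385)
(Q - 11*B(x(3)))² = (-27/26 - 11*(3 + 16))² = (-27/26 - 11*19)² = (-27/26 - 209)² = (-5461/26)² = 29822521/676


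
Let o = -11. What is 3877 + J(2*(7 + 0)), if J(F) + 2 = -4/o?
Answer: 42629/11 ≈ 3875.4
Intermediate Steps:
J(F) = -18/11 (J(F) = -2 - 4/(-11) = -2 - 4*(-1/11) = -2 + 4/11 = -18/11)
3877 + J(2*(7 + 0)) = 3877 - 18/11 = 42629/11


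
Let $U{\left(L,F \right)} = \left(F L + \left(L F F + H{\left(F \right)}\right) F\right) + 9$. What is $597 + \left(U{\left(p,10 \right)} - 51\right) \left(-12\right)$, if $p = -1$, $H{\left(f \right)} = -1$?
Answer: $13341$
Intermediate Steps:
$U{\left(L,F \right)} = 9 + F L + F \left(-1 + L F^{2}\right)$ ($U{\left(L,F \right)} = \left(F L + \left(L F F - 1\right) F\right) + 9 = \left(F L + \left(F L F - 1\right) F\right) + 9 = \left(F L + \left(L F^{2} - 1\right) F\right) + 9 = \left(F L + \left(-1 + L F^{2}\right) F\right) + 9 = \left(F L + F \left(-1 + L F^{2}\right)\right) + 9 = 9 + F L + F \left(-1 + L F^{2}\right)$)
$597 + \left(U{\left(p,10 \right)} - 51\right) \left(-12\right) = 597 + \left(\left(9 - 10 + 10 \left(-1\right) - 10^{3}\right) - 51\right) \left(-12\right) = 597 + \left(\left(9 - 10 - 10 - 1000\right) - 51\right) \left(-12\right) = 597 + \left(-1011 - 51\right) \left(-12\right) = 597 - -12744 = 597 + 12744 = 13341$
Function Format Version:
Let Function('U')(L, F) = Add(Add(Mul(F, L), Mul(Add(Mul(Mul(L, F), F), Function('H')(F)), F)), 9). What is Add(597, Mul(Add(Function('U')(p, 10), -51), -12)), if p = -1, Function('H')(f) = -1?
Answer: 13341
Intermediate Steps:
Function('U')(L, F) = Add(9, Mul(F, L), Mul(F, Add(-1, Mul(L, Pow(F, 2))))) (Function('U')(L, F) = Add(Add(Mul(F, L), Mul(Add(Mul(Mul(L, F), F), -1), F)), 9) = Add(Add(Mul(F, L), Mul(Add(Mul(Mul(F, L), F), -1), F)), 9) = Add(Add(Mul(F, L), Mul(Add(Mul(L, Pow(F, 2)), -1), F)), 9) = Add(Add(Mul(F, L), Mul(Add(-1, Mul(L, Pow(F, 2))), F)), 9) = Add(Add(Mul(F, L), Mul(F, Add(-1, Mul(L, Pow(F, 2))))), 9) = Add(9, Mul(F, L), Mul(F, Add(-1, Mul(L, Pow(F, 2))))))
Add(597, Mul(Add(Function('U')(p, 10), -51), -12)) = Add(597, Mul(Add(Add(9, Mul(-1, 10), Mul(10, -1), Mul(-1, Pow(10, 3))), -51), -12)) = Add(597, Mul(Add(Add(9, -10, -10, Mul(-1, 1000)), -51), -12)) = Add(597, Mul(Add(Add(9, -10, -10, -1000), -51), -12)) = Add(597, Mul(Add(-1011, -51), -12)) = Add(597, Mul(-1062, -12)) = Add(597, 12744) = 13341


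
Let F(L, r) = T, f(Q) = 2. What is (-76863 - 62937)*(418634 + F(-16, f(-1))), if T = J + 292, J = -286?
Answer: -58525872000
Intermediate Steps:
T = 6 (T = -286 + 292 = 6)
F(L, r) = 6
(-76863 - 62937)*(418634 + F(-16, f(-1))) = (-76863 - 62937)*(418634 + 6) = -139800*418640 = -58525872000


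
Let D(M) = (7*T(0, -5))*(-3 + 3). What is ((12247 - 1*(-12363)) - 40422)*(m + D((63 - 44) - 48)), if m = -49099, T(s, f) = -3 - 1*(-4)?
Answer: 776353388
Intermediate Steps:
T(s, f) = 1 (T(s, f) = -3 + 4 = 1)
D(M) = 0 (D(M) = (7*1)*(-3 + 3) = 7*0 = 0)
((12247 - 1*(-12363)) - 40422)*(m + D((63 - 44) - 48)) = ((12247 - 1*(-12363)) - 40422)*(-49099 + 0) = ((12247 + 12363) - 40422)*(-49099) = (24610 - 40422)*(-49099) = -15812*(-49099) = 776353388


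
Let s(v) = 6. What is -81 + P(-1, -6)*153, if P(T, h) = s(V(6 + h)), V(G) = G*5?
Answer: 837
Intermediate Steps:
V(G) = 5*G
P(T, h) = 6
-81 + P(-1, -6)*153 = -81 + 6*153 = -81 + 918 = 837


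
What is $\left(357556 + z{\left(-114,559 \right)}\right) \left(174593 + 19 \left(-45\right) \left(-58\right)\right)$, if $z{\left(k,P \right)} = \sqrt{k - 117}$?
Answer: $80157976748 + 224183 i \sqrt{231} \approx 8.0158 \cdot 10^{10} + 3.4073 \cdot 10^{6} i$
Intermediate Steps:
$z{\left(k,P \right)} = \sqrt{-117 + k}$
$\left(357556 + z{\left(-114,559 \right)}\right) \left(174593 + 19 \left(-45\right) \left(-58\right)\right) = \left(357556 + \sqrt{-117 - 114}\right) \left(174593 + 19 \left(-45\right) \left(-58\right)\right) = \left(357556 + \sqrt{-231}\right) \left(174593 - -49590\right) = \left(357556 + i \sqrt{231}\right) \left(174593 + 49590\right) = \left(357556 + i \sqrt{231}\right) 224183 = 80157976748 + 224183 i \sqrt{231}$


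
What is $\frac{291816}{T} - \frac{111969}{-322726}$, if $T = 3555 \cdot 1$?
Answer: $\frac{10508295579}{127476770} \approx 82.433$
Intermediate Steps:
$T = 3555$
$\frac{291816}{T} - \frac{111969}{-322726} = \frac{291816}{3555} - \frac{111969}{-322726} = 291816 \cdot \frac{1}{3555} - - \frac{111969}{322726} = \frac{32424}{395} + \frac{111969}{322726} = \frac{10508295579}{127476770}$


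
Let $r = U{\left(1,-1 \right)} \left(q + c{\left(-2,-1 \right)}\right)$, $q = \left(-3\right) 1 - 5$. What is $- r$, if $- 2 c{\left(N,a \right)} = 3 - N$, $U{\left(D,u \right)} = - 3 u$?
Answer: $\frac{63}{2} \approx 31.5$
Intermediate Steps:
$q = -8$ ($q = -3 - 5 = -8$)
$c{\left(N,a \right)} = - \frac{3}{2} + \frac{N}{2}$ ($c{\left(N,a \right)} = - \frac{3 - N}{2} = - \frac{3}{2} + \frac{N}{2}$)
$r = - \frac{63}{2}$ ($r = \left(-3\right) \left(-1\right) \left(-8 + \left(- \frac{3}{2} + \frac{1}{2} \left(-2\right)\right)\right) = 3 \left(-8 - \frac{5}{2}\right) = 3 \left(- \frac{21}{2}\right) = - \frac{63}{2} \approx -31.5$)
$- r = \left(-1\right) \left(- \frac{63}{2}\right) = \frac{63}{2}$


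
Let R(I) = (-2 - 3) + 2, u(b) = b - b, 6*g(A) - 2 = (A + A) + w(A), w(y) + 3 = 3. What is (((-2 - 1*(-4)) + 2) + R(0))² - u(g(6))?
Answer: 1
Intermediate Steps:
w(y) = 0 (w(y) = -3 + 3 = 0)
g(A) = ⅓ + A/3 (g(A) = ⅓ + ((A + A) + 0)/6 = ⅓ + (2*A + 0)/6 = ⅓ + (2*A)/6 = ⅓ + A/3)
u(b) = 0
R(I) = -3 (R(I) = -5 + 2 = -3)
(((-2 - 1*(-4)) + 2) + R(0))² - u(g(6)) = (((-2 - 1*(-4)) + 2) - 3)² - 1*0 = (((-2 + 4) + 2) - 3)² + 0 = ((2 + 2) - 3)² + 0 = (4 - 3)² + 0 = 1² + 0 = 1 + 0 = 1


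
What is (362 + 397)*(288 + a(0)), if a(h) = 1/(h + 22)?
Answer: 437253/2 ≈ 2.1863e+5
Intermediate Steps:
a(h) = 1/(22 + h)
(362 + 397)*(288 + a(0)) = (362 + 397)*(288 + 1/(22 + 0)) = 759*(288 + 1/22) = 759*(6337/22) = 437253/2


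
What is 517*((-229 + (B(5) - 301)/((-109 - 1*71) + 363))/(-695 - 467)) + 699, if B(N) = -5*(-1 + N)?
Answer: 28411905/35441 ≈ 801.67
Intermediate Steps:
B(N) = 5 - 5*N
517*((-229 + (B(5) - 301)/((-109 - 1*71) + 363))/(-695 - 467)) + 699 = 517*((-229 + ((5 - 5*5) - 301)/((-109 - 1*71) + 363))/(-695 - 467)) + 699 = 517*((-229 + ((5 - 25) - 301)/((-109 - 71) + 363))/(-1162)) + 699 = 517*((-229 + (-20 - 301)/(-180 + 363))*(-1/1162)) + 699 = 517*((-229 - 321/183)*(-1/1162)) + 699 = 517*((-229 - 321*1/183)*(-1/1162)) + 699 = 517*((-229 - 107/61)*(-1/1162)) + 699 = 517*(-14076/61*(-1/1162)) + 699 = 517*(7038/35441) + 699 = 3638646/35441 + 699 = 28411905/35441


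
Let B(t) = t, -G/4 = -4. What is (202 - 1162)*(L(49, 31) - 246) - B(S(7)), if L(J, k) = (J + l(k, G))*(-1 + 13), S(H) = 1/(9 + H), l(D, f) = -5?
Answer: -4331521/16 ≈ -2.7072e+5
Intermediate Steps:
G = 16 (G = -4*(-4) = 16)
L(J, k) = -60 + 12*J (L(J, k) = (J - 5)*(-1 + 13) = (-5 + J)*12 = -60 + 12*J)
(202 - 1162)*(L(49, 31) - 246) - B(S(7)) = (202 - 1162)*((-60 + 12*49) - 246) - 1/(9 + 7) = -960*((-60 + 588) - 246) - 1/16 = -960*(528 - 246) - 1*1/16 = -960*282 - 1/16 = -270720 - 1/16 = -4331521/16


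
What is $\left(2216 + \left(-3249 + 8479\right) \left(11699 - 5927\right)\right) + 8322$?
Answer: $30198098$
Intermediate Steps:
$\left(2216 + \left(-3249 + 8479\right) \left(11699 - 5927\right)\right) + 8322 = \left(2216 + 5230 \cdot 5772\right) + 8322 = \left(2216 + 30187560\right) + 8322 = 30189776 + 8322 = 30198098$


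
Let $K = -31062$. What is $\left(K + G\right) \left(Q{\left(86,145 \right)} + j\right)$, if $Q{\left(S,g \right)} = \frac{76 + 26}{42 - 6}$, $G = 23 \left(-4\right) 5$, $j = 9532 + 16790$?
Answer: $- \frac{2489434189}{3} \approx -8.2981 \cdot 10^{8}$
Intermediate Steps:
$j = 26322$
$G = -460$ ($G = \left(-92\right) 5 = -460$)
$Q{\left(S,g \right)} = \frac{17}{6}$ ($Q{\left(S,g \right)} = \frac{102}{36} = 102 \cdot \frac{1}{36} = \frac{17}{6}$)
$\left(K + G\right) \left(Q{\left(86,145 \right)} + j\right) = \left(-31062 - 460\right) \left(\frac{17}{6} + 26322\right) = \left(-31522\right) \frac{157949}{6} = - \frac{2489434189}{3}$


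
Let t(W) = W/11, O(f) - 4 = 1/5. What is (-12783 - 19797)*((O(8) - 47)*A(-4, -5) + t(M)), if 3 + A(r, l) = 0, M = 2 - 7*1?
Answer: -45853092/11 ≈ -4.1685e+6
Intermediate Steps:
M = -5 (M = 2 - 7 = -5)
A(r, l) = -3 (A(r, l) = -3 + 0 = -3)
O(f) = 21/5 (O(f) = 4 + 1/5 = 21/5)
t(W) = W/11
(-12783 - 19797)*((O(8) - 47)*A(-4, -5) + t(M)) = (-12783 - 19797)*((21/5 - 47)*(-3) + (1/11)*(-5)) = -32580*(-214/5*(-3) - 5/11) = -32580*(642/5 - 5/11) = -32580*7037/55 = -45853092/11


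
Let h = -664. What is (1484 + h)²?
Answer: 672400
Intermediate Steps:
(1484 + h)² = (1484 - 664)² = 820² = 672400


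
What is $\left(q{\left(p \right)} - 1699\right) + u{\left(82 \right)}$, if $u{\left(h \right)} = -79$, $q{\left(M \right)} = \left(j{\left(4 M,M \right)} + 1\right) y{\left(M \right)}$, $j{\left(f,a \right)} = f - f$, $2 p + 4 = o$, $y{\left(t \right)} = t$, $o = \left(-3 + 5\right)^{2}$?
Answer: $-1778$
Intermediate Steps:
$o = 4$ ($o = 2^{2} = 4$)
$p = 0$ ($p = -2 + \frac{1}{2} \cdot 4 = -2 + 2 = 0$)
$j{\left(f,a \right)} = 0$
$q{\left(M \right)} = M$ ($q{\left(M \right)} = \left(0 + 1\right) M = 1 M = M$)
$\left(q{\left(p \right)} - 1699\right) + u{\left(82 \right)} = \left(0 - 1699\right) - 79 = -1699 - 79 = -1778$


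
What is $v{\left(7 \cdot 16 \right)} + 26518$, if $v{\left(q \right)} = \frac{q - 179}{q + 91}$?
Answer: $\frac{5383087}{203} \approx 26518.0$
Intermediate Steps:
$v{\left(q \right)} = \frac{-179 + q}{91 + q}$
$v{\left(7 \cdot 16 \right)} + 26518 = \frac{-179 + 7 \cdot 16}{91 + 7 \cdot 16} + 26518 = \frac{-179 + 112}{91 + 112} + 26518 = \frac{1}{203} \left(-67\right) + 26518 = - \frac{67}{203} + 26518 = \frac{5383087}{203}$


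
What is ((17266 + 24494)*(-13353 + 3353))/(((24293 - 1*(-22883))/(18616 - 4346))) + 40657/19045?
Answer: -14186505990245671/112308365 ≈ -1.2632e+8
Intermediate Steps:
((17266 + 24494)*(-13353 + 3353))/(((24293 - 1*(-22883))/(18616 - 4346))) + 40657/19045 = (41760*(-10000))/(((24293 + 22883)/14270)) + 40657*(1/19045) = -417600000/(47176*(1/14270)) + 40657/19045 = -417600000/23588/7135 + 40657/19045 = -417600000*7135/23588 + 40657/19045 = -744894000000/5897 + 40657/19045 = -14186505990245671/112308365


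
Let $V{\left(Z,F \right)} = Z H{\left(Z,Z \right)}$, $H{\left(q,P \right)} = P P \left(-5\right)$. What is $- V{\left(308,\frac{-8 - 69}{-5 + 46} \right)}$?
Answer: $146090560$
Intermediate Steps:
$H{\left(q,P \right)} = - 5 P^{2}$ ($H{\left(q,P \right)} = P^{2} \left(-5\right) = - 5 P^{2}$)
$V{\left(Z,F \right)} = - 5 Z^{3}$ ($V{\left(Z,F \right)} = Z \left(- 5 Z^{2}\right) = - 5 Z^{3}$)
$- V{\left(308,\frac{-8 - 69}{-5 + 46} \right)} = - \left(-5\right) 308^{3} = - \left(-5\right) 29218112 = \left(-1\right) \left(-146090560\right) = 146090560$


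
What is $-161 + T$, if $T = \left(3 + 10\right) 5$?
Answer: $-96$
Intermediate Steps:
$T = 65$ ($T = 13 \cdot 5 = 65$)
$-161 + T = -161 + 65 = -96$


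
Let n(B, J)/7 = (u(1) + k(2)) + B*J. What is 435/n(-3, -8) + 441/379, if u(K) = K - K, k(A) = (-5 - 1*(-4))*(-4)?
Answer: 251301/74284 ≈ 3.3830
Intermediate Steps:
k(A) = 4 (k(A) = (-5 + 4)*(-4) = -1*(-4) = 4)
u(K) = 0
n(B, J) = 28 + 7*B*J (n(B, J) = 7*((0 + 4) + B*J) = 7*(4 + B*J) = 28 + 7*B*J)
435/n(-3, -8) + 441/379 = 435/(28 + 7*(-3)*(-8)) + 441/379 = 435/(28 + 168) + 441*(1/379) = 435/196 + 441/379 = 251301/74284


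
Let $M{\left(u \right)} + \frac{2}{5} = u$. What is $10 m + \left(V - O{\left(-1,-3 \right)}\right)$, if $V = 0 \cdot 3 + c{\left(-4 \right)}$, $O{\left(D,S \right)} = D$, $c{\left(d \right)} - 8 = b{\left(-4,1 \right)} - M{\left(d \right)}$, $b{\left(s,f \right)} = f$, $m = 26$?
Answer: $\frac{1372}{5} \approx 274.4$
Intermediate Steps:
$M{\left(u \right)} = - \frac{2}{5} + u$
$c{\left(d \right)} = \frac{47}{5} - d$ ($c{\left(d \right)} = 8 - \left(- \frac{7}{5} + d\right) = \frac{47}{5} - d$)
$V = \frac{67}{5}$ ($V = 0 \cdot 3 + \left(\frac{47}{5} - -4\right) = 0 + \left(\frac{47}{5} + 4\right) = 0 + \frac{67}{5} = \frac{67}{5} \approx 13.4$)
$10 m + \left(V - O{\left(-1,-3 \right)}\right) = 10 \cdot 26 + \left(\frac{67}{5} - -1\right) = 260 + \left(\frac{67}{5} + 1\right) = 260 + \frac{72}{5} = \frac{1372}{5}$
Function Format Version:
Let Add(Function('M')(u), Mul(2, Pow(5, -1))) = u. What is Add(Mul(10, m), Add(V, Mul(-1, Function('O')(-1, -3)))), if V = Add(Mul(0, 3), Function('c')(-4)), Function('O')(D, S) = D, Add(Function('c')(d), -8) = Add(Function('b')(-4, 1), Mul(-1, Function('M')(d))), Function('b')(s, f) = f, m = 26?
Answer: Rational(1372, 5) ≈ 274.40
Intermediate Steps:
Function('M')(u) = Add(Rational(-2, 5), u)
Function('c')(d) = Add(Rational(47, 5), Mul(-1, d)) (Function('c')(d) = Add(8, Add(1, Mul(-1, Add(Rational(-2, 5), d)))) = Add(8, Add(1, Add(Rational(2, 5), Mul(-1, d)))) = Add(8, Add(Rational(7, 5), Mul(-1, d))) = Add(Rational(47, 5), Mul(-1, d)))
V = Rational(67, 5) (V = Add(Mul(0, 3), Add(Rational(47, 5), Mul(-1, -4))) = Add(0, Add(Rational(47, 5), 4)) = Add(0, Rational(67, 5)) = Rational(67, 5) ≈ 13.400)
Add(Mul(10, m), Add(V, Mul(-1, Function('O')(-1, -3)))) = Add(Mul(10, 26), Add(Rational(67, 5), Mul(-1, -1))) = Add(260, Add(Rational(67, 5), 1)) = Add(260, Rational(72, 5)) = Rational(1372, 5)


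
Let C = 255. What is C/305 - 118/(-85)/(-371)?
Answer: 1601087/1923635 ≈ 0.83232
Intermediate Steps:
C/305 - 118/(-85)/(-371) = 255/305 - 118/(-85)/(-371) = 255*(1/305) - 118*(-1/85)*(-1/371) = 51/61 + (118/85)*(-1/371) = 51/61 - 118/31535 = 1601087/1923635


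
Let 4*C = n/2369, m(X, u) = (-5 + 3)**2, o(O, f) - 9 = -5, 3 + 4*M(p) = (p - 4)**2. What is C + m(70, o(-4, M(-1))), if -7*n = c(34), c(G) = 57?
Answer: 265271/66332 ≈ 3.9991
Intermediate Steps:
M(p) = -3/4 + (-4 + p)**2/4 (M(p) = -3/4 + (p - 4)**2/4 = -3/4 + (-4 + p)**2/4)
n = -57/7 (n = -1/7*57 = -57/7 ≈ -8.1429)
o(O, f) = 4 (o(O, f) = 9 - 5 = 4)
m(X, u) = 4 (m(X, u) = (-2)**2 = 4)
C = -57/66332 (C = (-57/7/2369)/4 = (-57/7*1/2369)/4 = (1/4)*(-57/16583) = -57/66332 ≈ -0.00085931)
C + m(70, o(-4, M(-1))) = -57/66332 + 4 = 265271/66332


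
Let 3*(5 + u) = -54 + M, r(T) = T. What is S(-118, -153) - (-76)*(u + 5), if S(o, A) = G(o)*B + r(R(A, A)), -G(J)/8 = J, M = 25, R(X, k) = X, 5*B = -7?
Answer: -33139/15 ≈ -2209.3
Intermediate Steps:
B = -7/5 (B = (1/5)*(-7) = -7/5 ≈ -1.4000)
G(J) = -8*J
S(o, A) = A + 56*o/5 (S(o, A) = -8*o*(-7/5) + A = 56*o/5 + A = A + 56*o/5)
u = -44/3 (u = -5 + (-54 + 25)/3 = -5 + (1/3)*(-29) = -5 - 29/3 = -44/3 ≈ -14.667)
S(-118, -153) - (-76)*(u + 5) = (-153 + (56/5)*(-118)) - (-76)*(-44/3 + 5) = (-153 - 6608/5) - (-76)*(-29)/3 = -7373/5 - 1*2204/3 = -7373/5 - 2204/3 = -33139/15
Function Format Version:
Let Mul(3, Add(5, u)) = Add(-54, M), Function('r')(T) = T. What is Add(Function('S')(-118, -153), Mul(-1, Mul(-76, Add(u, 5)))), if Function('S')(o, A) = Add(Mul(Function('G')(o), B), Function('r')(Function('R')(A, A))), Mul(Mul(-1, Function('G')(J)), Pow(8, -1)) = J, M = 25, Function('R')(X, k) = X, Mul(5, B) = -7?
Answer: Rational(-33139, 15) ≈ -2209.3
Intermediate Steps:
B = Rational(-7, 5) (B = Mul(Rational(1, 5), -7) = Rational(-7, 5) ≈ -1.4000)
Function('G')(J) = Mul(-8, J)
Function('S')(o, A) = Add(A, Mul(Rational(56, 5), o)) (Function('S')(o, A) = Add(Mul(Mul(-8, o), Rational(-7, 5)), A) = Add(Mul(Rational(56, 5), o), A) = Add(A, Mul(Rational(56, 5), o)))
u = Rational(-44, 3) (u = Add(-5, Mul(Rational(1, 3), Add(-54, 25))) = Add(-5, Mul(Rational(1, 3), -29)) = Add(-5, Rational(-29, 3)) = Rational(-44, 3) ≈ -14.667)
Add(Function('S')(-118, -153), Mul(-1, Mul(-76, Add(u, 5)))) = Add(Add(-153, Mul(Rational(56, 5), -118)), Mul(-1, Mul(-76, Add(Rational(-44, 3), 5)))) = Add(Add(-153, Rational(-6608, 5)), Mul(-1, Mul(-76, Rational(-29, 3)))) = Add(Rational(-7373, 5), Mul(-1, Rational(2204, 3))) = Add(Rational(-7373, 5), Rational(-2204, 3)) = Rational(-33139, 15)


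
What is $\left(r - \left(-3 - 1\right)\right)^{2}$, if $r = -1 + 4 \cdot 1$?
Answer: $49$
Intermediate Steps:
$r = 3$ ($r = -1 + 4 = 3$)
$\left(r - \left(-3 - 1\right)\right)^{2} = \left(3 - \left(-3 - 1\right)\right)^{2} = \left(3 - -4\right)^{2} = \left(3 + 4\right)^{2} = 7^{2} = 49$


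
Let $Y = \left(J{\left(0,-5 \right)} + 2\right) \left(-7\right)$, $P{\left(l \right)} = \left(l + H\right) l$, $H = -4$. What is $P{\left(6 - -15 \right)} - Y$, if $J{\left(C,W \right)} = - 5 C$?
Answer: $371$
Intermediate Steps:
$P{\left(l \right)} = l \left(-4 + l\right)$ ($P{\left(l \right)} = \left(l - 4\right) l = \left(-4 + l\right) l = l \left(-4 + l\right)$)
$Y = -14$ ($Y = \left(\left(-5\right) 0 + 2\right) \left(-7\right) = \left(0 + 2\right) \left(-7\right) = 2 \left(-7\right) = -14$)
$P{\left(6 - -15 \right)} - Y = \left(6 - -15\right) \left(-4 + \left(6 - -15\right)\right) - -14 = \left(6 + 15\right) \left(-4 + \left(6 + 15\right)\right) + 14 = 21 \left(-4 + 21\right) + 14 = 21 \cdot 17 + 14 = 357 + 14 = 371$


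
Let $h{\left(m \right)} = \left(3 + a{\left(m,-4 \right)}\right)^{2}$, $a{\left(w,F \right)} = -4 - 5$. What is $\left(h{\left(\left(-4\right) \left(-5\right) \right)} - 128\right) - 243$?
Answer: $-335$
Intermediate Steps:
$a{\left(w,F \right)} = -9$ ($a{\left(w,F \right)} = -4 - 5 = -9$)
$h{\left(m \right)} = 36$ ($h{\left(m \right)} = \left(3 - 9\right)^{2} = \left(-6\right)^{2} = 36$)
$\left(h{\left(\left(-4\right) \left(-5\right) \right)} - 128\right) - 243 = \left(36 - 128\right) - 243 = -92 - 243 = -335$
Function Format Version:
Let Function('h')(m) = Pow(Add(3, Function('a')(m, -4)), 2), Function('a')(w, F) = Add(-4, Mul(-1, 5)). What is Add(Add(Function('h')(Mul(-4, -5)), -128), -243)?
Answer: -335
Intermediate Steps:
Function('a')(w, F) = -9 (Function('a')(w, F) = Add(-4, -5) = -9)
Function('h')(m) = 36 (Function('h')(m) = Pow(Add(3, -9), 2) = Pow(-6, 2) = 36)
Add(Add(Function('h')(Mul(-4, -5)), -128), -243) = Add(Add(36, -128), -243) = Add(-92, -243) = -335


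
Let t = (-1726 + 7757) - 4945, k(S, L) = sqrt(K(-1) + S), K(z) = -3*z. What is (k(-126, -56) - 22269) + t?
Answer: -21183 + I*sqrt(123) ≈ -21183.0 + 11.091*I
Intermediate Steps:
k(S, L) = sqrt(3 + S) (k(S, L) = sqrt(-3*(-1) + S) = sqrt(3 + S))
t = 1086 (t = 6031 - 4945 = 1086)
(k(-126, -56) - 22269) + t = (sqrt(3 - 126) - 22269) + 1086 = (sqrt(-123) - 22269) + 1086 = (I*sqrt(123) - 22269) + 1086 = (-22269 + I*sqrt(123)) + 1086 = -21183 + I*sqrt(123)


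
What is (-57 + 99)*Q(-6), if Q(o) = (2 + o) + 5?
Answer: 42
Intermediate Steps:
Q(o) = 7 + o
(-57 + 99)*Q(-6) = (-57 + 99)*(7 - 6) = 42*1 = 42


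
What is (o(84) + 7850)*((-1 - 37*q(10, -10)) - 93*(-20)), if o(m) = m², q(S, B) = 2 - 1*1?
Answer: 27158732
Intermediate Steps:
q(S, B) = 1 (q(S, B) = 2 - 1 = 1)
(o(84) + 7850)*((-1 - 37*q(10, -10)) - 93*(-20)) = (84² + 7850)*((-1 - 37*1) - 93*(-20)) = (7056 + 7850)*((-1 - 37) + 1860) = 14906*(-38 + 1860) = 14906*1822 = 27158732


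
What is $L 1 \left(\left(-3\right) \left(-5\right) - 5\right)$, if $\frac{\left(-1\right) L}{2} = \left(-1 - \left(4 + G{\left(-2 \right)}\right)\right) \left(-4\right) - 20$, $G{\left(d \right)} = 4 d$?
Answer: $640$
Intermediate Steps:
$L = 64$ ($L = - 2 \left(\left(-1 - \left(4 + 4 \left(-2\right)\right)\right) \left(-4\right) - 20\right) = - 2 \left(\left(-1 - -4\right) \left(-4\right) - 20\right) = - 2 \left(\left(-1 + \left(-4 + 8\right)\right) \left(-4\right) - 20\right) = - 2 \left(\left(-1 + 4\right) \left(-4\right) - 20\right) = - 2 \left(3 \left(-4\right) - 20\right) = - 2 \left(-12 - 20\right) = \left(-2\right) \left(-32\right) = 64$)
$L 1 \left(\left(-3\right) \left(-5\right) - 5\right) = 64 \cdot 1 \left(\left(-3\right) \left(-5\right) - 5\right) = 64 \left(15 - 5\right) = 64 \cdot 10 = 640$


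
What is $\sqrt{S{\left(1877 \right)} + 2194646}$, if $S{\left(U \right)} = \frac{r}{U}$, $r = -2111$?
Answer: $\frac{\sqrt{7732017004987}}{1877} \approx 1481.4$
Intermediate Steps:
$S{\left(U \right)} = - \frac{2111}{U}$
$\sqrt{S{\left(1877 \right)} + 2194646} = \sqrt{- \frac{2111}{1877} + 2194646} = \sqrt{\frac{4119348431}{1877}} = \frac{\sqrt{7732017004987}}{1877}$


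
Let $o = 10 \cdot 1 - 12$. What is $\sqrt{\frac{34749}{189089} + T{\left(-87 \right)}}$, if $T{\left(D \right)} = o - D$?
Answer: $\frac{\sqrt{3045715896946}}{189089} \approx 9.2295$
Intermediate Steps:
$o = -2$ ($o = 10 - 12 = -2$)
$T{\left(D \right)} = -2 - D$
$\sqrt{\frac{34749}{189089} + T{\left(-87 \right)}} = \sqrt{\frac{34749}{189089} - -85} = \sqrt{34749 \cdot \frac{1}{189089} + \left(-2 + 87\right)} = \sqrt{\frac{34749}{189089} + 85} = \sqrt{\frac{16107314}{189089}} = \frac{\sqrt{3045715896946}}{189089}$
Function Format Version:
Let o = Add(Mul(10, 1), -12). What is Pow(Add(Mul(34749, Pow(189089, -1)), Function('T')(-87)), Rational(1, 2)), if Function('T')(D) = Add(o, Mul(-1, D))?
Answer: Mul(Rational(1, 189089), Pow(3045715896946, Rational(1, 2))) ≈ 9.2295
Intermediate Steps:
o = -2 (o = Add(10, -12) = -2)
Function('T')(D) = Add(-2, Mul(-1, D))
Pow(Add(Mul(34749, Pow(189089, -1)), Function('T')(-87)), Rational(1, 2)) = Pow(Add(Mul(34749, Pow(189089, -1)), Add(-2, Mul(-1, -87))), Rational(1, 2)) = Pow(Add(Mul(34749, Rational(1, 189089)), Add(-2, 87)), Rational(1, 2)) = Pow(Add(Rational(34749, 189089), 85), Rational(1, 2)) = Pow(Rational(16107314, 189089), Rational(1, 2)) = Mul(Rational(1, 189089), Pow(3045715896946, Rational(1, 2)))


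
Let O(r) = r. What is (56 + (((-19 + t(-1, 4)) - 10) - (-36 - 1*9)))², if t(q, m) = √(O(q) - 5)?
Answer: (72 + I*√6)² ≈ 5178.0 + 352.73*I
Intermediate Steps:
t(q, m) = √(-5 + q) (t(q, m) = √(q - 5) = √(-5 + q))
(56 + (((-19 + t(-1, 4)) - 10) - (-36 - 1*9)))² = (56 + (((-19 + √(-5 - 1)) - 10) - (-36 - 1*9)))² = (56 + (((-19 + √(-6)) - 10) - (-36 - 9)))² = (56 + (((-19 + I*√6) - 10) - 1*(-45)))² = (56 + ((-29 + I*√6) + 45))² = (56 + (16 + I*√6))² = (72 + I*√6)²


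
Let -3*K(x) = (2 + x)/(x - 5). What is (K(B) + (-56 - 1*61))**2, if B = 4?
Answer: 13225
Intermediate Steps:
K(x) = -(2 + x)/(3*(-5 + x)) (K(x) = -(2 + x)/(3*(x - 5)) = -(2 + x)/(3*(-5 + x)))
(K(B) + (-56 - 1*61))**2 = ((-2 - 1*4)/(3*(-5 + 4)) + (-56 - 1*61))**2 = ((1/3)*(-2 - 4)/(-1) + (-56 - 61))**2 = ((1/3)*(-1)*(-6) - 117)**2 = (2 - 117)**2 = (-115)**2 = 13225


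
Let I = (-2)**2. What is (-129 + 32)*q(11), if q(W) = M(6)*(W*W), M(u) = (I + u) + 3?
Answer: -152581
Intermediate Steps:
I = 4
M(u) = 7 + u (M(u) = (4 + u) + 3 = 7 + u)
q(W) = 13*W**2 (q(W) = (7 + 6)*(W*W) = 13*W**2)
(-129 + 32)*q(11) = (-129 + 32)*(13*11**2) = -1261*121 = -97*1573 = -152581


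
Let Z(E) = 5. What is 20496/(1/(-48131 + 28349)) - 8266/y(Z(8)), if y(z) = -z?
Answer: -2027251094/5 ≈ -4.0545e+8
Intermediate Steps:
20496/(1/(-48131 + 28349)) - 8266/y(Z(8)) = 20496/(1/(-48131 + 28349)) - 8266/((-1*5)) = 20496/(1/(-19782)) - 8266/(-5) = 20496/(-1/19782) - 8266*(-⅕) = 20496*(-19782) + 8266/5 = -405451872 + 8266/5 = -2027251094/5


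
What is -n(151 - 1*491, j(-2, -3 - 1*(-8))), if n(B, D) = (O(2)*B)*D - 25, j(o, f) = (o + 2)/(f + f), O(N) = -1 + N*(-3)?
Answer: 25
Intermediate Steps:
O(N) = -1 - 3*N
j(o, f) = (2 + o)/(2*f) (j(o, f) = (2 + o)/((2*f)) = (2 + o)*(1/(2*f)) = (2 + o)/(2*f))
n(B, D) = -25 - 7*B*D (n(B, D) = ((-1 - 3*2)*B)*D - 25 = ((-1 - 6)*B)*D - 25 = (-7*B)*D - 25 = -7*B*D - 25 = -25 - 7*B*D)
-n(151 - 1*491, j(-2, -3 - 1*(-8))) = -(-25 - 7*(151 - 1*491)*(2 - 2)/(2*(-3 - 1*(-8)))) = -(-25 - 7*(151 - 491)*(½)*0/(-3 + 8)) = -(-25 - 7*(-340)*(½)*0/5) = -(-25 - 7*(-340)*(½)*(⅕)*0) = -(-25 - 7*(-340)*0) = -(-25 + 0) = -1*(-25) = 25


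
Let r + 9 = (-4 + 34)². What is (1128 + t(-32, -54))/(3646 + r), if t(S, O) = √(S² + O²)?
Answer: 1128/4537 + 2*√985/4537 ≈ 0.26246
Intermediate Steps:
r = 891 (r = -9 + (-4 + 34)² = -9 + 30² = -9 + 900 = 891)
t(S, O) = √(O² + S²)
(1128 + t(-32, -54))/(3646 + r) = (1128 + √((-54)² + (-32)²))/(3646 + 891) = (1128 + √(2916 + 1024))/4537 = (1128 + √3940)*(1/4537) = (1128 + 2*√985)*(1/4537) = 1128/4537 + 2*√985/4537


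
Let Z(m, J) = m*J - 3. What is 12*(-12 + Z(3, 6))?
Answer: 36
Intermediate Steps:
Z(m, J) = -3 + J*m (Z(m, J) = J*m - 3 = -3 + J*m)
12*(-12 + Z(3, 6)) = 12*(-12 + (-3 + 6*3)) = 12*(-12 + (-3 + 18)) = 12*(-12 + 15) = 12*3 = 36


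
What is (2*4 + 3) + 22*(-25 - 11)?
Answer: -781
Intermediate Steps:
(2*4 + 3) + 22*(-25 - 11) = (8 + 3) + 22*(-36) = 11 - 792 = -781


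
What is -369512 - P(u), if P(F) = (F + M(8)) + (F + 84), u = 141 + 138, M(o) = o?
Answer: -370162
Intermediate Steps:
u = 279
P(F) = 92 + 2*F (P(F) = (F + 8) + (F + 84) = (8 + F) + (84 + F) = 92 + 2*F)
-369512 - P(u) = -369512 - (92 + 2*279) = -369512 - (92 + 558) = -369512 - 1*650 = -369512 - 650 = -370162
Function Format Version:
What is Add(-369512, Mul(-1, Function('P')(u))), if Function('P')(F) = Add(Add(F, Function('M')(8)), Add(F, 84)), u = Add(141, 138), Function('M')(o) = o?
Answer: -370162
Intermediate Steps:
u = 279
Function('P')(F) = Add(92, Mul(2, F)) (Function('P')(F) = Add(Add(F, 8), Add(F, 84)) = Add(Add(8, F), Add(84, F)) = Add(92, Mul(2, F)))
Add(-369512, Mul(-1, Function('P')(u))) = Add(-369512, Mul(-1, Add(92, Mul(2, 279)))) = Add(-369512, Mul(-1, Add(92, 558))) = Add(-369512, Mul(-1, 650)) = Add(-369512, -650) = -370162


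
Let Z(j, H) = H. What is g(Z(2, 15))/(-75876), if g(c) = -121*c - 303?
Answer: 353/12646 ≈ 0.027914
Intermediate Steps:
g(c) = -303 - 121*c
g(Z(2, 15))/(-75876) = (-303 - 121*15)/(-75876) = (-303 - 1815)*(-1/75876) = -2118*(-1/75876) = 353/12646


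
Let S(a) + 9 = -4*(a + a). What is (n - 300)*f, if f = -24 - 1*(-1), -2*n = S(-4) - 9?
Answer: 7061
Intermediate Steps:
S(a) = -9 - 8*a (S(a) = -9 - 4*(a + a) = -9 - 8*a)
n = -7 (n = -((-9 - 8*(-4)) - 9)/2 = -((-9 + 32) - 9)/2 = -(23 - 9)/2 = -½*14 = -7)
f = -23 (f = -24 + 1 = -23)
(n - 300)*f = (-7 - 300)*(-23) = -307*(-23) = 7061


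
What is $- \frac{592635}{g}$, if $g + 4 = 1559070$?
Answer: $- \frac{592635}{1559066} \approx -0.38012$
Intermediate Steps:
$g = 1559066$ ($g = -4 + 1559070 = 1559066$)
$- \frac{592635}{g} = - \frac{592635}{1559066}$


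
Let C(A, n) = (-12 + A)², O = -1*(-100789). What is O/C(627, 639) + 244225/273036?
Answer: 39963675343/34423013700 ≈ 1.1610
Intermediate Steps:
O = 100789
O/C(627, 639) + 244225/273036 = 100789/((-12 + 627)²) + 244225/273036 = 100789/(615²) + 244225*(1/273036) = 100789/378225 + 244225/273036 = 39963675343/34423013700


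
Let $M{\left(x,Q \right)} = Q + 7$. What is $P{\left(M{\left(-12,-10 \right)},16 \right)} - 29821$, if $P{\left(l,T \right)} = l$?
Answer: $-29824$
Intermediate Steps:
$M{\left(x,Q \right)} = 7 + Q$
$P{\left(M{\left(-12,-10 \right)},16 \right)} - 29821 = \left(7 - 10\right) - 29821 = -3 - 29821 = -29824$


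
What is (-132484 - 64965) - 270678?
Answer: -468127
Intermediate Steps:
(-132484 - 64965) - 270678 = -197449 - 270678 = -468127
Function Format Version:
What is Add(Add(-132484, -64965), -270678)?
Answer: -468127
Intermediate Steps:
Add(Add(-132484, -64965), -270678) = Add(-197449, -270678) = -468127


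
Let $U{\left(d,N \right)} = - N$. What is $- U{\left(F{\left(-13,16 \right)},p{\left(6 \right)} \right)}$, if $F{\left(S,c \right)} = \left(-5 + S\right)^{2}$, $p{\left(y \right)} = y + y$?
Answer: $12$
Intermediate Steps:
$p{\left(y \right)} = 2 y$
$- U{\left(F{\left(-13,16 \right)},p{\left(6 \right)} \right)} = - \left(-1\right) 2 \cdot 6 = - \left(-1\right) 12 = \left(-1\right) \left(-12\right) = 12$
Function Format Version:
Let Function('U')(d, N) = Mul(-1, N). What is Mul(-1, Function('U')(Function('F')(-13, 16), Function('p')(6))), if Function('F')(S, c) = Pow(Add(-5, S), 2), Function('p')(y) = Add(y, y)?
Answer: 12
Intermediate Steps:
Function('p')(y) = Mul(2, y)
Mul(-1, Function('U')(Function('F')(-13, 16), Function('p')(6))) = Mul(-1, Mul(-1, Mul(2, 6))) = Mul(-1, Mul(-1, 12)) = Mul(-1, -12) = 12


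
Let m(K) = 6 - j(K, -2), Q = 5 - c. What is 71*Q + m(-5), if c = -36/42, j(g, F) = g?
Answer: 2988/7 ≈ 426.86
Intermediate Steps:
c = -6/7 (c = -36*1/42 = -6/7 ≈ -0.85714)
Q = 41/7 (Q = 5 - 1*(-6/7) = 5 + 6/7 = 41/7 ≈ 5.8571)
m(K) = 6 - K
71*Q + m(-5) = 71*(41/7) + (6 - 1*(-5)) = 2911/7 + (6 + 5) = 2911/7 + 11 = 2988/7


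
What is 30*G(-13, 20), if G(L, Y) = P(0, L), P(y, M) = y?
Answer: 0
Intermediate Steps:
G(L, Y) = 0
30*G(-13, 20) = 30*0 = 0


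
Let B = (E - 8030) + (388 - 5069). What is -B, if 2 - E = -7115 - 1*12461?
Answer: -6867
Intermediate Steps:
E = 19578 (E = 2 - (-7115 - 1*12461) = 2 - (-7115 - 12461) = 2 - 1*(-19576) = 2 + 19576 = 19578)
B = 6867 (B = (19578 - 8030) + (388 - 5069) = 11548 - 4681 = 6867)
-B = -1*6867 = -6867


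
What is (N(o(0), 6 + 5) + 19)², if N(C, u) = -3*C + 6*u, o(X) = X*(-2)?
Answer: 7225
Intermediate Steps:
o(X) = -2*X
(N(o(0), 6 + 5) + 19)² = ((-(-6)*0 + 6*(6 + 5)) + 19)² = ((-3*0 + 6*11) + 19)² = ((0 + 66) + 19)² = (66 + 19)² = 85² = 7225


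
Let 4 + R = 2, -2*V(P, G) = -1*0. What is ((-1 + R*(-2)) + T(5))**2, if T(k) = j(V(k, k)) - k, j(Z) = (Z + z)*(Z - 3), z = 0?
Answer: 4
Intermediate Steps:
V(P, G) = 0 (V(P, G) = -(-1)*0/2 = -1/2*0 = 0)
R = -2 (R = -4 + 2 = -2)
j(Z) = Z*(-3 + Z) (j(Z) = (Z + 0)*(Z - 3) = Z*(-3 + Z))
T(k) = -k (T(k) = 0*(-3 + 0) - k = 0*(-3) - k = 0 - k = -k)
((-1 + R*(-2)) + T(5))**2 = ((-1 - 2*(-2)) - 1*5)**2 = ((-1 + 4) - 5)**2 = (3 - 5)**2 = (-2)**2 = 4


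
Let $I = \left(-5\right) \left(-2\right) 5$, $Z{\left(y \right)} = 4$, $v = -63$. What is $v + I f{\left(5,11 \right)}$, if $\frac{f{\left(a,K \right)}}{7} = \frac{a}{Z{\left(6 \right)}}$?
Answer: $\frac{749}{2} \approx 374.5$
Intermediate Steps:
$I = 50$ ($I = 10 \cdot 5 = 50$)
$f{\left(a,K \right)} = \frac{7 a}{4}$ ($f{\left(a,K \right)} = 7 \frac{a}{4} = \frac{7 a}{4}$)
$v + I f{\left(5,11 \right)} = -63 + 50 \cdot \frac{7}{4} \cdot 5 = -63 + 50 \cdot \frac{35}{4} = -63 + \frac{875}{2} = \frac{749}{2}$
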